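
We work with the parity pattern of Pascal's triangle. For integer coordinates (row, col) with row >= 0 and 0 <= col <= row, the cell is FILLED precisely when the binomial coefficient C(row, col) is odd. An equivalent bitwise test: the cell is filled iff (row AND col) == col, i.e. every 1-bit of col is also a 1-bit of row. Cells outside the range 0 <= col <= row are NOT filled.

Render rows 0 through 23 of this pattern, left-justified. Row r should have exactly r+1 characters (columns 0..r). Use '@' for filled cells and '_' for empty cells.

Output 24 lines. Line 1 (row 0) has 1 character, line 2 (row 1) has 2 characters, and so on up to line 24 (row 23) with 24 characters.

Answer: @
@@
@_@
@@@@
@___@
@@__@@
@_@_@_@
@@@@@@@@
@_______@
@@______@@
@_@_____@_@
@@@@____@@@@
@___@___@___@
@@__@@__@@__@@
@_@_@_@_@_@_@_@
@@@@@@@@@@@@@@@@
@_______________@
@@______________@@
@_@_____________@_@
@@@@____________@@@@
@___@___________@___@
@@__@@__________@@__@@
@_@_@_@_________@_@_@_@
@@@@@@@@________@@@@@@@@

Derivation:
r0=0: @
r1=1: @@
r2=10: @_@
r3=11: @@@@
r4=100: @___@
r5=101: @@__@@
r6=110: @_@_@_@
r7=111: @@@@@@@@
r8=1000: @_______@
r9=1001: @@______@@
r10=1010: @_@_____@_@
r11=1011: @@@@____@@@@
r12=1100: @___@___@___@
r13=1101: @@__@@__@@__@@
r14=1110: @_@_@_@_@_@_@_@
r15=1111: @@@@@@@@@@@@@@@@
r16=10000: @_______________@
r17=10001: @@______________@@
r18=10010: @_@_____________@_@
r19=10011: @@@@____________@@@@
r20=10100: @___@___________@___@
r21=10101: @@__@@__________@@__@@
r22=10110: @_@_@_@_________@_@_@_@
r23=10111: @@@@@@@@________@@@@@@@@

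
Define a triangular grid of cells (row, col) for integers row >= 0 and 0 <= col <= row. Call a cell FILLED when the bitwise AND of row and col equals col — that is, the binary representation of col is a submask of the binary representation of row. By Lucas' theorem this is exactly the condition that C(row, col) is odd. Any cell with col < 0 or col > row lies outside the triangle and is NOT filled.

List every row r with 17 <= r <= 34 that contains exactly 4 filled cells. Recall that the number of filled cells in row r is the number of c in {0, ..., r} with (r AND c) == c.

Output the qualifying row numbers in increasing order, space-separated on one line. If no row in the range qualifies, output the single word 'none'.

Row r has 2^popcount(r) filled cells, so we need popcount(r) = log2(4) = 2.
Scan r = 17..34 and keep those with exactly 2 one-bits:
r=17=10001 popcount=2 -> KEEP
r=18=10010 popcount=2 -> KEEP
r=19=10011 popcount=3 -> skip
r=20=10100 popcount=2 -> KEEP
r=21=10101 popcount=3 -> skip
r=22=10110 popcount=3 -> skip
r=23=10111 popcount=4 -> skip
r=24=11000 popcount=2 -> KEEP
r=25=11001 popcount=3 -> skip
r=26=11010 popcount=3 -> skip
r=27=11011 popcount=4 -> skip
r=28=11100 popcount=3 -> skip
r=29=11101 popcount=4 -> skip
r=30=11110 popcount=4 -> skip
r=31=11111 popcount=5 -> skip
r=32=100000 popcount=1 -> skip
r=33=100001 popcount=2 -> KEEP
r=34=100010 popcount=2 -> KEEP
Kept rows: 17 18 20 24 33 34

Answer: 17 18 20 24 33 34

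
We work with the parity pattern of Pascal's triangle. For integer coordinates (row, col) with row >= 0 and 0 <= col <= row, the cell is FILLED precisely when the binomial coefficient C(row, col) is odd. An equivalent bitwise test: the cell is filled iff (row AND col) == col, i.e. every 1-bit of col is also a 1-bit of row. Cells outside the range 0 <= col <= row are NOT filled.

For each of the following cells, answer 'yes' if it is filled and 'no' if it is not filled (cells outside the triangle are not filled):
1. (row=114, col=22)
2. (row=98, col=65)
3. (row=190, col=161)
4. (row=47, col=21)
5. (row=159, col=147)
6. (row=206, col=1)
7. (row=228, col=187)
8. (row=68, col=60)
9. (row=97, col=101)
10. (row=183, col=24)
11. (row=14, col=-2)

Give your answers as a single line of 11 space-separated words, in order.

Answer: no no no no yes no no no no no no

Derivation:
(114,22): row=0b1110010, col=0b10110, row AND col = 0b10010 = 18; 18 != 22 -> empty
(98,65): row=0b1100010, col=0b1000001, row AND col = 0b1000000 = 64; 64 != 65 -> empty
(190,161): row=0b10111110, col=0b10100001, row AND col = 0b10100000 = 160; 160 != 161 -> empty
(47,21): row=0b101111, col=0b10101, row AND col = 0b101 = 5; 5 != 21 -> empty
(159,147): row=0b10011111, col=0b10010011, row AND col = 0b10010011 = 147; 147 == 147 -> filled
(206,1): row=0b11001110, col=0b1, row AND col = 0b0 = 0; 0 != 1 -> empty
(228,187): row=0b11100100, col=0b10111011, row AND col = 0b10100000 = 160; 160 != 187 -> empty
(68,60): row=0b1000100, col=0b111100, row AND col = 0b100 = 4; 4 != 60 -> empty
(97,101): col outside [0, 97] -> not filled
(183,24): row=0b10110111, col=0b11000, row AND col = 0b10000 = 16; 16 != 24 -> empty
(14,-2): col outside [0, 14] -> not filled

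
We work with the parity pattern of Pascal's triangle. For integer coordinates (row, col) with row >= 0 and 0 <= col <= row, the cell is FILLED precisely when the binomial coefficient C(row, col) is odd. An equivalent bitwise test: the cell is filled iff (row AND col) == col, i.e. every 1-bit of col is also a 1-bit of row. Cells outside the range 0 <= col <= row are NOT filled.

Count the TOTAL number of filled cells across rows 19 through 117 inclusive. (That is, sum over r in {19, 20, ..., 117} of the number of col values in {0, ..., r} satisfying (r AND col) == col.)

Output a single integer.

r19=10011 pc3: +8 =8
r20=10100 pc2: +4 =12
r21=10101 pc3: +8 =20
r22=10110 pc3: +8 =28
r23=10111 pc4: +16 =44
r24=11000 pc2: +4 =48
r25=11001 pc3: +8 =56
r26=11010 pc3: +8 =64
r27=11011 pc4: +16 =80
r28=11100 pc3: +8 =88
r29=11101 pc4: +16 =104
r30=11110 pc4: +16 =120
r31=11111 pc5: +32 =152
r32=100000 pc1: +2 =154
r33=100001 pc2: +4 =158
r34=100010 pc2: +4 =162
r35=100011 pc3: +8 =170
r36=100100 pc2: +4 =174
r37=100101 pc3: +8 =182
r38=100110 pc3: +8 =190
r39=100111 pc4: +16 =206
r40=101000 pc2: +4 =210
r41=101001 pc3: +8 =218
r42=101010 pc3: +8 =226
r43=101011 pc4: +16 =242
r44=101100 pc3: +8 =250
r45=101101 pc4: +16 =266
r46=101110 pc4: +16 =282
r47=101111 pc5: +32 =314
r48=110000 pc2: +4 =318
r49=110001 pc3: +8 =326
r50=110010 pc3: +8 =334
r51=110011 pc4: +16 =350
r52=110100 pc3: +8 =358
r53=110101 pc4: +16 =374
r54=110110 pc4: +16 =390
r55=110111 pc5: +32 =422
r56=111000 pc3: +8 =430
r57=111001 pc4: +16 =446
r58=111010 pc4: +16 =462
r59=111011 pc5: +32 =494
r60=111100 pc4: +16 =510
r61=111101 pc5: +32 =542
r62=111110 pc5: +32 =574
r63=111111 pc6: +64 =638
r64=1000000 pc1: +2 =640
r65=1000001 pc2: +4 =644
r66=1000010 pc2: +4 =648
r67=1000011 pc3: +8 =656
r68=1000100 pc2: +4 =660
r69=1000101 pc3: +8 =668
r70=1000110 pc3: +8 =676
r71=1000111 pc4: +16 =692
r72=1001000 pc2: +4 =696
r73=1001001 pc3: +8 =704
r74=1001010 pc3: +8 =712
r75=1001011 pc4: +16 =728
r76=1001100 pc3: +8 =736
r77=1001101 pc4: +16 =752
r78=1001110 pc4: +16 =768
r79=1001111 pc5: +32 =800
r80=1010000 pc2: +4 =804
r81=1010001 pc3: +8 =812
r82=1010010 pc3: +8 =820
r83=1010011 pc4: +16 =836
r84=1010100 pc3: +8 =844
r85=1010101 pc4: +16 =860
r86=1010110 pc4: +16 =876
r87=1010111 pc5: +32 =908
r88=1011000 pc3: +8 =916
r89=1011001 pc4: +16 =932
r90=1011010 pc4: +16 =948
r91=1011011 pc5: +32 =980
r92=1011100 pc4: +16 =996
r93=1011101 pc5: +32 =1028
r94=1011110 pc5: +32 =1060
r95=1011111 pc6: +64 =1124
r96=1100000 pc2: +4 =1128
r97=1100001 pc3: +8 =1136
r98=1100010 pc3: +8 =1144
r99=1100011 pc4: +16 =1160
r100=1100100 pc3: +8 =1168
r101=1100101 pc4: +16 =1184
r102=1100110 pc4: +16 =1200
r103=1100111 pc5: +32 =1232
r104=1101000 pc3: +8 =1240
r105=1101001 pc4: +16 =1256
r106=1101010 pc4: +16 =1272
r107=1101011 pc5: +32 =1304
r108=1101100 pc4: +16 =1320
r109=1101101 pc5: +32 =1352
r110=1101110 pc5: +32 =1384
r111=1101111 pc6: +64 =1448
r112=1110000 pc3: +8 =1456
r113=1110001 pc4: +16 =1472
r114=1110010 pc4: +16 =1488
r115=1110011 pc5: +32 =1520
r116=1110100 pc4: +16 =1536
r117=1110101 pc5: +32 =1568

Answer: 1568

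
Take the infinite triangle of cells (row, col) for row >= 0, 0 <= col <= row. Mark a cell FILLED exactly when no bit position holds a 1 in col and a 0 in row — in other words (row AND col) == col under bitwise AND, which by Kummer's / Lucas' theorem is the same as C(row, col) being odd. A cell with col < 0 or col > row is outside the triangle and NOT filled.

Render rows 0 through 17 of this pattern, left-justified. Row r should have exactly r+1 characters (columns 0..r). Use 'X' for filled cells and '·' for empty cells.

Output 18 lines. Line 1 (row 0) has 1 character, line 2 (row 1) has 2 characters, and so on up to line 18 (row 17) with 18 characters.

r0=0: X
r1=1: XX
r2=10: X·X
r3=11: XXXX
r4=100: X···X
r5=101: XX··XX
r6=110: X·X·X·X
r7=111: XXXXXXXX
r8=1000: X·······X
r9=1001: XX······XX
r10=1010: X·X·····X·X
r11=1011: XXXX····XXXX
r12=1100: X···X···X···X
r13=1101: XX··XX··XX··XX
r14=1110: X·X·X·X·X·X·X·X
r15=1111: XXXXXXXXXXXXXXXX
r16=10000: X···············X
r17=10001: XX··············XX

Answer: X
XX
X·X
XXXX
X···X
XX··XX
X·X·X·X
XXXXXXXX
X·······X
XX······XX
X·X·····X·X
XXXX····XXXX
X···X···X···X
XX··XX··XX··XX
X·X·X·X·X·X·X·X
XXXXXXXXXXXXXXXX
X···············X
XX··············XX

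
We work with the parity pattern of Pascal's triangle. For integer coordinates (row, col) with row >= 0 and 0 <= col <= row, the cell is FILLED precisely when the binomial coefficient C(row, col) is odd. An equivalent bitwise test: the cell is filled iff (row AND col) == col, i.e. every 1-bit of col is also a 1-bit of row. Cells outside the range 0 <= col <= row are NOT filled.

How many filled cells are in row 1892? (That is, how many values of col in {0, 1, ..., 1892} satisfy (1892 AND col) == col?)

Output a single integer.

1892 in binary = 11101100100
popcount(1892) = number of 1-bits in 11101100100 = 6
A col c satisfies (1892 AND c) == c iff every set bit of c is also set in 1892; each of the 6 set bits of 1892 can independently be on or off in c.
count = 2^6 = 64

Answer: 64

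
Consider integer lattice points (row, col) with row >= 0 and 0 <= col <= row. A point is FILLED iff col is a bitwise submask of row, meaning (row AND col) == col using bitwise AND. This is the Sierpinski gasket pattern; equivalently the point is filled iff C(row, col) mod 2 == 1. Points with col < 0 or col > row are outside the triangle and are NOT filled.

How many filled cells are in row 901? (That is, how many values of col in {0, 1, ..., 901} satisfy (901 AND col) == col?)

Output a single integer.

Answer: 32

Derivation:
901 in binary = 1110000101
popcount(901) = number of 1-bits in 1110000101 = 5
A col c satisfies (901 AND c) == c iff every set bit of c is also set in 901; each of the 5 set bits of 901 can independently be on or off in c.
count = 2^5 = 32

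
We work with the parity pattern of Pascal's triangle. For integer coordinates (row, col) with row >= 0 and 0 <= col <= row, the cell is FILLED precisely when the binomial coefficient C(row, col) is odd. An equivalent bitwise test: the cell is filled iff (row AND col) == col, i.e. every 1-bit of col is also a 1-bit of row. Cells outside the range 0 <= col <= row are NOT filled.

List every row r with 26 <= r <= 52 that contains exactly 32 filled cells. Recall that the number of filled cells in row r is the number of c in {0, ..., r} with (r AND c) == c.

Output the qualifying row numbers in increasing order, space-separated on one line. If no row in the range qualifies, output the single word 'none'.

Row r has 2^popcount(r) filled cells, so we need popcount(r) = log2(32) = 5.
Scan r = 26..52 and keep those with exactly 5 one-bits:
r=26=11010 popcount=3 -> skip
r=27=11011 popcount=4 -> skip
r=28=11100 popcount=3 -> skip
r=29=11101 popcount=4 -> skip
r=30=11110 popcount=4 -> skip
r=31=11111 popcount=5 -> KEEP
r=32=100000 popcount=1 -> skip
r=33=100001 popcount=2 -> skip
r=34=100010 popcount=2 -> skip
r=35=100011 popcount=3 -> skip
r=36=100100 popcount=2 -> skip
r=37=100101 popcount=3 -> skip
r=38=100110 popcount=3 -> skip
r=39=100111 popcount=4 -> skip
r=40=101000 popcount=2 -> skip
r=41=101001 popcount=3 -> skip
r=42=101010 popcount=3 -> skip
r=43=101011 popcount=4 -> skip
r=44=101100 popcount=3 -> skip
r=45=101101 popcount=4 -> skip
r=46=101110 popcount=4 -> skip
r=47=101111 popcount=5 -> KEEP
r=48=110000 popcount=2 -> skip
r=49=110001 popcount=3 -> skip
r=50=110010 popcount=3 -> skip
r=51=110011 popcount=4 -> skip
r=52=110100 popcount=3 -> skip
Kept rows: 31 47

Answer: 31 47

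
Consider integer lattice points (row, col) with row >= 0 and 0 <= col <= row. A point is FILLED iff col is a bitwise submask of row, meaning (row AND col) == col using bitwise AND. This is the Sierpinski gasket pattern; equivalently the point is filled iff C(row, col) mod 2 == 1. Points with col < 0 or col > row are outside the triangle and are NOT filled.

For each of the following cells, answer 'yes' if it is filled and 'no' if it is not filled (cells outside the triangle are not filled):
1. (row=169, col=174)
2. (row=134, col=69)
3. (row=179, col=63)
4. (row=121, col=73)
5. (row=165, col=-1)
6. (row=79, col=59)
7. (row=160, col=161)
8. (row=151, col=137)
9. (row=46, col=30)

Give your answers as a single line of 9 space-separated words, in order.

Answer: no no no yes no no no no no

Derivation:
(169,174): col outside [0, 169] -> not filled
(134,69): row=0b10000110, col=0b1000101, row AND col = 0b100 = 4; 4 != 69 -> empty
(179,63): row=0b10110011, col=0b111111, row AND col = 0b110011 = 51; 51 != 63 -> empty
(121,73): row=0b1111001, col=0b1001001, row AND col = 0b1001001 = 73; 73 == 73 -> filled
(165,-1): col outside [0, 165] -> not filled
(79,59): row=0b1001111, col=0b111011, row AND col = 0b1011 = 11; 11 != 59 -> empty
(160,161): col outside [0, 160] -> not filled
(151,137): row=0b10010111, col=0b10001001, row AND col = 0b10000001 = 129; 129 != 137 -> empty
(46,30): row=0b101110, col=0b11110, row AND col = 0b1110 = 14; 14 != 30 -> empty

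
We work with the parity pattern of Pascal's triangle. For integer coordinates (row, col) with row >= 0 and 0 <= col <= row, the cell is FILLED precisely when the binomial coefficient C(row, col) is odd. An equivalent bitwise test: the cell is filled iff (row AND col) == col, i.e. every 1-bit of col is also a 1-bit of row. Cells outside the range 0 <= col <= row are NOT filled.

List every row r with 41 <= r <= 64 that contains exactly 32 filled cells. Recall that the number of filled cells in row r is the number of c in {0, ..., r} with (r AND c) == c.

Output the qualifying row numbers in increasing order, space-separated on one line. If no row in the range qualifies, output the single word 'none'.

Answer: 47 55 59 61 62

Derivation:
Row r has 2^popcount(r) filled cells, so we need popcount(r) = log2(32) = 5.
Scan r = 41..64 and keep those with exactly 5 one-bits:
r=41=101001 popcount=3 -> skip
r=42=101010 popcount=3 -> skip
r=43=101011 popcount=4 -> skip
r=44=101100 popcount=3 -> skip
r=45=101101 popcount=4 -> skip
r=46=101110 popcount=4 -> skip
r=47=101111 popcount=5 -> KEEP
r=48=110000 popcount=2 -> skip
r=49=110001 popcount=3 -> skip
r=50=110010 popcount=3 -> skip
r=51=110011 popcount=4 -> skip
r=52=110100 popcount=3 -> skip
r=53=110101 popcount=4 -> skip
r=54=110110 popcount=4 -> skip
r=55=110111 popcount=5 -> KEEP
r=56=111000 popcount=3 -> skip
r=57=111001 popcount=4 -> skip
r=58=111010 popcount=4 -> skip
r=59=111011 popcount=5 -> KEEP
r=60=111100 popcount=4 -> skip
r=61=111101 popcount=5 -> KEEP
r=62=111110 popcount=5 -> KEEP
r=63=111111 popcount=6 -> skip
r=64=1000000 popcount=1 -> skip
Kept rows: 47 55 59 61 62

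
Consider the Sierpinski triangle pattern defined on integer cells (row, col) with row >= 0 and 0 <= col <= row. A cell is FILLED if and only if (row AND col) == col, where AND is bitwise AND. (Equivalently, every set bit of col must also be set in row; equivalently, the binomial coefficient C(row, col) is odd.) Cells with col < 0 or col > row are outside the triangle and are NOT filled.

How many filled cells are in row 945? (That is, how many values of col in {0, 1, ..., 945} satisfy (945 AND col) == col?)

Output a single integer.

945 in binary = 1110110001
popcount(945) = number of 1-bits in 1110110001 = 6
A col c satisfies (945 AND c) == c iff every set bit of c is also set in 945; each of the 6 set bits of 945 can independently be on or off in c.
count = 2^6 = 64

Answer: 64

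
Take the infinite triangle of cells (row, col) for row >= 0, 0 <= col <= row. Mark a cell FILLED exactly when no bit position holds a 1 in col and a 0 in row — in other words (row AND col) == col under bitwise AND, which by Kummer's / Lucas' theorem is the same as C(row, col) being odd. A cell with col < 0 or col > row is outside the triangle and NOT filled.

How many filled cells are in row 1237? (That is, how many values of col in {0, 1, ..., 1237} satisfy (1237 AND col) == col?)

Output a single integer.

1237 in binary = 10011010101
popcount(1237) = number of 1-bits in 10011010101 = 6
A col c satisfies (1237 AND c) == c iff every set bit of c is also set in 1237; each of the 6 set bits of 1237 can independently be on or off in c.
count = 2^6 = 64

Answer: 64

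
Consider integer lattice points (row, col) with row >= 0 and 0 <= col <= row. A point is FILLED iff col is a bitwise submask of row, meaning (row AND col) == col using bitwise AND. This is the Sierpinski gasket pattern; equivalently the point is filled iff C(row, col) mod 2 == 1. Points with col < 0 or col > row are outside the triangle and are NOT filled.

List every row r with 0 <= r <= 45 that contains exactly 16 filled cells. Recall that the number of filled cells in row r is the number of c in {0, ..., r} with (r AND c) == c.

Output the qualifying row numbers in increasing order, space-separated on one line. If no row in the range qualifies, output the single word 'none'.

Row r has 2^popcount(r) filled cells, so we need popcount(r) = log2(16) = 4.
Scan r = 0..45 and keep those with exactly 4 one-bits:
r=0=0 popcount=0 -> skip
r=1=1 popcount=1 -> skip
r=2=10 popcount=1 -> skip
r=3=11 popcount=2 -> skip
r=4=100 popcount=1 -> skip
r=5=101 popcount=2 -> skip
r=6=110 popcount=2 -> skip
r=7=111 popcount=3 -> skip
r=8=1000 popcount=1 -> skip
r=9=1001 popcount=2 -> skip
r=10=1010 popcount=2 -> skip
r=11=1011 popcount=3 -> skip
r=12=1100 popcount=2 -> skip
r=13=1101 popcount=3 -> skip
r=14=1110 popcount=3 -> skip
r=15=1111 popcount=4 -> KEEP
r=16=10000 popcount=1 -> skip
r=17=10001 popcount=2 -> skip
r=18=10010 popcount=2 -> skip
r=19=10011 popcount=3 -> skip
r=20=10100 popcount=2 -> skip
r=21=10101 popcount=3 -> skip
r=22=10110 popcount=3 -> skip
r=23=10111 popcount=4 -> KEEP
r=24=11000 popcount=2 -> skip
r=25=11001 popcount=3 -> skip
r=26=11010 popcount=3 -> skip
r=27=11011 popcount=4 -> KEEP
r=28=11100 popcount=3 -> skip
r=29=11101 popcount=4 -> KEEP
r=30=11110 popcount=4 -> KEEP
r=31=11111 popcount=5 -> skip
r=32=100000 popcount=1 -> skip
r=33=100001 popcount=2 -> skip
r=34=100010 popcount=2 -> skip
r=35=100011 popcount=3 -> skip
r=36=100100 popcount=2 -> skip
r=37=100101 popcount=3 -> skip
r=38=100110 popcount=3 -> skip
r=39=100111 popcount=4 -> KEEP
r=40=101000 popcount=2 -> skip
r=41=101001 popcount=3 -> skip
r=42=101010 popcount=3 -> skip
r=43=101011 popcount=4 -> KEEP
r=44=101100 popcount=3 -> skip
r=45=101101 popcount=4 -> KEEP
Kept rows: 15 23 27 29 30 39 43 45

Answer: 15 23 27 29 30 39 43 45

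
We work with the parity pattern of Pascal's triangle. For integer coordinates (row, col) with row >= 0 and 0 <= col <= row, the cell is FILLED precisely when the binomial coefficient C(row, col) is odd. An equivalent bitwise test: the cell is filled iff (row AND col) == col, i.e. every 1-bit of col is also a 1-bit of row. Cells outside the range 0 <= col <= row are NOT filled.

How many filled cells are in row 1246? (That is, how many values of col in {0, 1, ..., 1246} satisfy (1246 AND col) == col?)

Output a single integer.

Answer: 128

Derivation:
1246 in binary = 10011011110
popcount(1246) = number of 1-bits in 10011011110 = 7
A col c satisfies (1246 AND c) == c iff every set bit of c is also set in 1246; each of the 7 set bits of 1246 can independently be on or off in c.
count = 2^7 = 128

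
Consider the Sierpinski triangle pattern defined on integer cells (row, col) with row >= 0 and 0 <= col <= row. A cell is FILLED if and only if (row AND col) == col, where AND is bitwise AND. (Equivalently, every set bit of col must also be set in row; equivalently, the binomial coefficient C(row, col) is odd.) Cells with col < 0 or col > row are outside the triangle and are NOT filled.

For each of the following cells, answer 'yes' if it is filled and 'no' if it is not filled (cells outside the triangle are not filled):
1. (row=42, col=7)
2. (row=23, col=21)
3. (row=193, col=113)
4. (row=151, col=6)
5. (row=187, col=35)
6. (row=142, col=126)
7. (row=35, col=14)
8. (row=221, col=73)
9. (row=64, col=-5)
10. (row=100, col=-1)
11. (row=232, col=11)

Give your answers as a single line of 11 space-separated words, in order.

(42,7): row=0b101010, col=0b111, row AND col = 0b10 = 2; 2 != 7 -> empty
(23,21): row=0b10111, col=0b10101, row AND col = 0b10101 = 21; 21 == 21 -> filled
(193,113): row=0b11000001, col=0b1110001, row AND col = 0b1000001 = 65; 65 != 113 -> empty
(151,6): row=0b10010111, col=0b110, row AND col = 0b110 = 6; 6 == 6 -> filled
(187,35): row=0b10111011, col=0b100011, row AND col = 0b100011 = 35; 35 == 35 -> filled
(142,126): row=0b10001110, col=0b1111110, row AND col = 0b1110 = 14; 14 != 126 -> empty
(35,14): row=0b100011, col=0b1110, row AND col = 0b10 = 2; 2 != 14 -> empty
(221,73): row=0b11011101, col=0b1001001, row AND col = 0b1001001 = 73; 73 == 73 -> filled
(64,-5): col outside [0, 64] -> not filled
(100,-1): col outside [0, 100] -> not filled
(232,11): row=0b11101000, col=0b1011, row AND col = 0b1000 = 8; 8 != 11 -> empty

Answer: no yes no yes yes no no yes no no no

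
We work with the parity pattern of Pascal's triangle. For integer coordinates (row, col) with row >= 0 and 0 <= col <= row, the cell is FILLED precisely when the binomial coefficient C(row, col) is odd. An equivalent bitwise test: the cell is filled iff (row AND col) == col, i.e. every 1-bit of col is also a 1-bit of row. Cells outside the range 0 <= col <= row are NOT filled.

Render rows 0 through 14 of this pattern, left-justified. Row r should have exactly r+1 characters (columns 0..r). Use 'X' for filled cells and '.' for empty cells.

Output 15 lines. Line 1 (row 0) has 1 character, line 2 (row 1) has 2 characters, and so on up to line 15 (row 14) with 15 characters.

Answer: X
XX
X.X
XXXX
X...X
XX..XX
X.X.X.X
XXXXXXXX
X.......X
XX......XX
X.X.....X.X
XXXX....XXXX
X...X...X...X
XX..XX..XX..XX
X.X.X.X.X.X.X.X

Derivation:
r0=0: X
r1=1: XX
r2=10: X.X
r3=11: XXXX
r4=100: X...X
r5=101: XX..XX
r6=110: X.X.X.X
r7=111: XXXXXXXX
r8=1000: X.......X
r9=1001: XX......XX
r10=1010: X.X.....X.X
r11=1011: XXXX....XXXX
r12=1100: X...X...X...X
r13=1101: XX..XX..XX..XX
r14=1110: X.X.X.X.X.X.X.X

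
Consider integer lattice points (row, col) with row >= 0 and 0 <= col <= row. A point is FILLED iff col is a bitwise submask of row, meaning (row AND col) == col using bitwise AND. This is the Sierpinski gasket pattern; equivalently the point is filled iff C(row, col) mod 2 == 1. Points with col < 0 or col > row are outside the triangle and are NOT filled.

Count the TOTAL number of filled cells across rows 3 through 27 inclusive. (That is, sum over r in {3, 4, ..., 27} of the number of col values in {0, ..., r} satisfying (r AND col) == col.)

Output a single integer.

Answer: 166

Derivation:
r3=11 pc2: +4 =4
r4=100 pc1: +2 =6
r5=101 pc2: +4 =10
r6=110 pc2: +4 =14
r7=111 pc3: +8 =22
r8=1000 pc1: +2 =24
r9=1001 pc2: +4 =28
r10=1010 pc2: +4 =32
r11=1011 pc3: +8 =40
r12=1100 pc2: +4 =44
r13=1101 pc3: +8 =52
r14=1110 pc3: +8 =60
r15=1111 pc4: +16 =76
r16=10000 pc1: +2 =78
r17=10001 pc2: +4 =82
r18=10010 pc2: +4 =86
r19=10011 pc3: +8 =94
r20=10100 pc2: +4 =98
r21=10101 pc3: +8 =106
r22=10110 pc3: +8 =114
r23=10111 pc4: +16 =130
r24=11000 pc2: +4 =134
r25=11001 pc3: +8 =142
r26=11010 pc3: +8 =150
r27=11011 pc4: +16 =166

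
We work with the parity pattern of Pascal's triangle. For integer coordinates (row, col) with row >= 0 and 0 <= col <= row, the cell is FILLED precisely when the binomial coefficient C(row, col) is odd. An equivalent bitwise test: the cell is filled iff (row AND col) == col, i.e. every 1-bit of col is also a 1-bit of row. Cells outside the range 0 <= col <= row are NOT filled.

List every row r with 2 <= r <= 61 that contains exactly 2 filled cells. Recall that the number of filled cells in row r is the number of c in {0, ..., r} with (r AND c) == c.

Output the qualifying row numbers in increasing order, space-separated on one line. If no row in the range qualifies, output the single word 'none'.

Row r has 2^popcount(r) filled cells, so we need popcount(r) = log2(2) = 1.
Scan r = 2..61 and keep those with exactly 1 one-bits:
r=2=10 popcount=1 -> KEEP
r=3=11 popcount=2 -> skip
r=4=100 popcount=1 -> KEEP
r=5=101 popcount=2 -> skip
r=6=110 popcount=2 -> skip
r=7=111 popcount=3 -> skip
r=8=1000 popcount=1 -> KEEP
r=9=1001 popcount=2 -> skip
r=10=1010 popcount=2 -> skip
r=11=1011 popcount=3 -> skip
r=12=1100 popcount=2 -> skip
r=13=1101 popcount=3 -> skip
r=14=1110 popcount=3 -> skip
r=15=1111 popcount=4 -> skip
r=16=10000 popcount=1 -> KEEP
r=17=10001 popcount=2 -> skip
r=18=10010 popcount=2 -> skip
r=19=10011 popcount=3 -> skip
r=20=10100 popcount=2 -> skip
r=21=10101 popcount=3 -> skip
r=22=10110 popcount=3 -> skip
r=23=10111 popcount=4 -> skip
r=24=11000 popcount=2 -> skip
r=25=11001 popcount=3 -> skip
r=26=11010 popcount=3 -> skip
r=27=11011 popcount=4 -> skip
r=28=11100 popcount=3 -> skip
r=29=11101 popcount=4 -> skip
r=30=11110 popcount=4 -> skip
r=31=11111 popcount=5 -> skip
r=32=100000 popcount=1 -> KEEP
r=33=100001 popcount=2 -> skip
r=34=100010 popcount=2 -> skip
r=35=100011 popcount=3 -> skip
r=36=100100 popcount=2 -> skip
r=37=100101 popcount=3 -> skip
r=38=100110 popcount=3 -> skip
r=39=100111 popcount=4 -> skip
r=40=101000 popcount=2 -> skip
r=41=101001 popcount=3 -> skip
r=42=101010 popcount=3 -> skip
r=43=101011 popcount=4 -> skip
r=44=101100 popcount=3 -> skip
r=45=101101 popcount=4 -> skip
r=46=101110 popcount=4 -> skip
r=47=101111 popcount=5 -> skip
r=48=110000 popcount=2 -> skip
r=49=110001 popcount=3 -> skip
r=50=110010 popcount=3 -> skip
r=51=110011 popcount=4 -> skip
r=52=110100 popcount=3 -> skip
r=53=110101 popcount=4 -> skip
r=54=110110 popcount=4 -> skip
r=55=110111 popcount=5 -> skip
r=56=111000 popcount=3 -> skip
r=57=111001 popcount=4 -> skip
r=58=111010 popcount=4 -> skip
r=59=111011 popcount=5 -> skip
r=60=111100 popcount=4 -> skip
r=61=111101 popcount=5 -> skip
Kept rows: 2 4 8 16 32

Answer: 2 4 8 16 32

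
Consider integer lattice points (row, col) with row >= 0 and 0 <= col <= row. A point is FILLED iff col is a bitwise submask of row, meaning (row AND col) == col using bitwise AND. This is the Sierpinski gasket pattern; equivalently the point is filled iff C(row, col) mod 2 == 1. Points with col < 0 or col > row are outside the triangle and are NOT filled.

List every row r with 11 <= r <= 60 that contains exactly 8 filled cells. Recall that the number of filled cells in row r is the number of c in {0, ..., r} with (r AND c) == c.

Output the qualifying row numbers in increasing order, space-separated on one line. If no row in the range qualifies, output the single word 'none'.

Row r has 2^popcount(r) filled cells, so we need popcount(r) = log2(8) = 3.
Scan r = 11..60 and keep those with exactly 3 one-bits:
r=11=1011 popcount=3 -> KEEP
r=12=1100 popcount=2 -> skip
r=13=1101 popcount=3 -> KEEP
r=14=1110 popcount=3 -> KEEP
r=15=1111 popcount=4 -> skip
r=16=10000 popcount=1 -> skip
r=17=10001 popcount=2 -> skip
r=18=10010 popcount=2 -> skip
r=19=10011 popcount=3 -> KEEP
r=20=10100 popcount=2 -> skip
r=21=10101 popcount=3 -> KEEP
r=22=10110 popcount=3 -> KEEP
r=23=10111 popcount=4 -> skip
r=24=11000 popcount=2 -> skip
r=25=11001 popcount=3 -> KEEP
r=26=11010 popcount=3 -> KEEP
r=27=11011 popcount=4 -> skip
r=28=11100 popcount=3 -> KEEP
r=29=11101 popcount=4 -> skip
r=30=11110 popcount=4 -> skip
r=31=11111 popcount=5 -> skip
r=32=100000 popcount=1 -> skip
r=33=100001 popcount=2 -> skip
r=34=100010 popcount=2 -> skip
r=35=100011 popcount=3 -> KEEP
r=36=100100 popcount=2 -> skip
r=37=100101 popcount=3 -> KEEP
r=38=100110 popcount=3 -> KEEP
r=39=100111 popcount=4 -> skip
r=40=101000 popcount=2 -> skip
r=41=101001 popcount=3 -> KEEP
r=42=101010 popcount=3 -> KEEP
r=43=101011 popcount=4 -> skip
r=44=101100 popcount=3 -> KEEP
r=45=101101 popcount=4 -> skip
r=46=101110 popcount=4 -> skip
r=47=101111 popcount=5 -> skip
r=48=110000 popcount=2 -> skip
r=49=110001 popcount=3 -> KEEP
r=50=110010 popcount=3 -> KEEP
r=51=110011 popcount=4 -> skip
r=52=110100 popcount=3 -> KEEP
r=53=110101 popcount=4 -> skip
r=54=110110 popcount=4 -> skip
r=55=110111 popcount=5 -> skip
r=56=111000 popcount=3 -> KEEP
r=57=111001 popcount=4 -> skip
r=58=111010 popcount=4 -> skip
r=59=111011 popcount=5 -> skip
r=60=111100 popcount=4 -> skip
Kept rows: 11 13 14 19 21 22 25 26 28 35 37 38 41 42 44 49 50 52 56

Answer: 11 13 14 19 21 22 25 26 28 35 37 38 41 42 44 49 50 52 56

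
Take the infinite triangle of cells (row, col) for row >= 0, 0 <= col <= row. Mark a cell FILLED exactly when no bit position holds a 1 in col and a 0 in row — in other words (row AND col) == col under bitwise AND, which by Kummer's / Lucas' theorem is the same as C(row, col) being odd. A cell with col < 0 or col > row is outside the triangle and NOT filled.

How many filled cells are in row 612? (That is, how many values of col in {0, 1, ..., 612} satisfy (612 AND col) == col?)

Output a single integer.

Answer: 16

Derivation:
612 in binary = 1001100100
popcount(612) = number of 1-bits in 1001100100 = 4
A col c satisfies (612 AND c) == c iff every set bit of c is also set in 612; each of the 4 set bits of 612 can independently be on or off in c.
count = 2^4 = 16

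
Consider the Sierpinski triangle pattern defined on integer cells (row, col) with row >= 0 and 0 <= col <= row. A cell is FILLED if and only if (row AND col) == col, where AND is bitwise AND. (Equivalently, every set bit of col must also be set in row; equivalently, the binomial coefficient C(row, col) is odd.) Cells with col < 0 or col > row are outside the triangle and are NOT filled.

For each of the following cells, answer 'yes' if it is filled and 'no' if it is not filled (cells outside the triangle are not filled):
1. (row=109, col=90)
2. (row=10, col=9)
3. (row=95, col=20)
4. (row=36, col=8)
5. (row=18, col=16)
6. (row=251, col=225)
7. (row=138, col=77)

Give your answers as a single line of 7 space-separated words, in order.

Answer: no no yes no yes yes no

Derivation:
(109,90): row=0b1101101, col=0b1011010, row AND col = 0b1001000 = 72; 72 != 90 -> empty
(10,9): row=0b1010, col=0b1001, row AND col = 0b1000 = 8; 8 != 9 -> empty
(95,20): row=0b1011111, col=0b10100, row AND col = 0b10100 = 20; 20 == 20 -> filled
(36,8): row=0b100100, col=0b1000, row AND col = 0b0 = 0; 0 != 8 -> empty
(18,16): row=0b10010, col=0b10000, row AND col = 0b10000 = 16; 16 == 16 -> filled
(251,225): row=0b11111011, col=0b11100001, row AND col = 0b11100001 = 225; 225 == 225 -> filled
(138,77): row=0b10001010, col=0b1001101, row AND col = 0b1000 = 8; 8 != 77 -> empty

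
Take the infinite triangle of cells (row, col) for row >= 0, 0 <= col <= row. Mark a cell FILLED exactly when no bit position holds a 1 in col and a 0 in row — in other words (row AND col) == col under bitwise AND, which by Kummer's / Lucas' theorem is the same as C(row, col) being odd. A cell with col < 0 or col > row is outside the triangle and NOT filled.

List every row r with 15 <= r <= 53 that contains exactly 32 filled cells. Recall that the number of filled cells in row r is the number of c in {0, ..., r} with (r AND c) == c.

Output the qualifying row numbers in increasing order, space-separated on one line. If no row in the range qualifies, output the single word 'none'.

Answer: 31 47

Derivation:
Row r has 2^popcount(r) filled cells, so we need popcount(r) = log2(32) = 5.
Scan r = 15..53 and keep those with exactly 5 one-bits:
r=15=1111 popcount=4 -> skip
r=16=10000 popcount=1 -> skip
r=17=10001 popcount=2 -> skip
r=18=10010 popcount=2 -> skip
r=19=10011 popcount=3 -> skip
r=20=10100 popcount=2 -> skip
r=21=10101 popcount=3 -> skip
r=22=10110 popcount=3 -> skip
r=23=10111 popcount=4 -> skip
r=24=11000 popcount=2 -> skip
r=25=11001 popcount=3 -> skip
r=26=11010 popcount=3 -> skip
r=27=11011 popcount=4 -> skip
r=28=11100 popcount=3 -> skip
r=29=11101 popcount=4 -> skip
r=30=11110 popcount=4 -> skip
r=31=11111 popcount=5 -> KEEP
r=32=100000 popcount=1 -> skip
r=33=100001 popcount=2 -> skip
r=34=100010 popcount=2 -> skip
r=35=100011 popcount=3 -> skip
r=36=100100 popcount=2 -> skip
r=37=100101 popcount=3 -> skip
r=38=100110 popcount=3 -> skip
r=39=100111 popcount=4 -> skip
r=40=101000 popcount=2 -> skip
r=41=101001 popcount=3 -> skip
r=42=101010 popcount=3 -> skip
r=43=101011 popcount=4 -> skip
r=44=101100 popcount=3 -> skip
r=45=101101 popcount=4 -> skip
r=46=101110 popcount=4 -> skip
r=47=101111 popcount=5 -> KEEP
r=48=110000 popcount=2 -> skip
r=49=110001 popcount=3 -> skip
r=50=110010 popcount=3 -> skip
r=51=110011 popcount=4 -> skip
r=52=110100 popcount=3 -> skip
r=53=110101 popcount=4 -> skip
Kept rows: 31 47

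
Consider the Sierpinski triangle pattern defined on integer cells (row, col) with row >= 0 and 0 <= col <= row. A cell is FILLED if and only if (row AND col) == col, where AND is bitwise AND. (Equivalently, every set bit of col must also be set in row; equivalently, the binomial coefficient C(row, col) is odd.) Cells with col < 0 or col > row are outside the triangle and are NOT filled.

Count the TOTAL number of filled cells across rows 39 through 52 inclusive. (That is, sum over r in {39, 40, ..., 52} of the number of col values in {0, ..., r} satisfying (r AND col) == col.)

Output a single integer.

Answer: 168

Derivation:
r39=100111 pc4: +16 =16
r40=101000 pc2: +4 =20
r41=101001 pc3: +8 =28
r42=101010 pc3: +8 =36
r43=101011 pc4: +16 =52
r44=101100 pc3: +8 =60
r45=101101 pc4: +16 =76
r46=101110 pc4: +16 =92
r47=101111 pc5: +32 =124
r48=110000 pc2: +4 =128
r49=110001 pc3: +8 =136
r50=110010 pc3: +8 =144
r51=110011 pc4: +16 =160
r52=110100 pc3: +8 =168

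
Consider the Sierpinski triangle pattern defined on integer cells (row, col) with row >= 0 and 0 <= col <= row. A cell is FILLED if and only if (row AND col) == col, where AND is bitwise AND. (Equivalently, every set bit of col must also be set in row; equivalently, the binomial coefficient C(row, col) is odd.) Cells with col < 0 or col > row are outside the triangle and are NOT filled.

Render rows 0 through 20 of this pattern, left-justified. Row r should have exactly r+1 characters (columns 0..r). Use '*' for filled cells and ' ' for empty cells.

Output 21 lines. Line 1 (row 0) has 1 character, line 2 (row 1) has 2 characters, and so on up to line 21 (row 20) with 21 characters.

Answer: *
**
* *
****
*   *
**  **
* * * *
********
*       *
**      **
* *     * *
****    ****
*   *   *   *
**  **  **  **
* * * * * * * *
****************
*               *
**              **
* *             * *
****            ****
*   *           *   *

Derivation:
r0=0: *
r1=1: **
r2=10: * *
r3=11: ****
r4=100: *   *
r5=101: **  **
r6=110: * * * *
r7=111: ********
r8=1000: *       *
r9=1001: **      **
r10=1010: * *     * *
r11=1011: ****    ****
r12=1100: *   *   *   *
r13=1101: **  **  **  **
r14=1110: * * * * * * * *
r15=1111: ****************
r16=10000: *               *
r17=10001: **              **
r18=10010: * *             * *
r19=10011: ****            ****
r20=10100: *   *           *   *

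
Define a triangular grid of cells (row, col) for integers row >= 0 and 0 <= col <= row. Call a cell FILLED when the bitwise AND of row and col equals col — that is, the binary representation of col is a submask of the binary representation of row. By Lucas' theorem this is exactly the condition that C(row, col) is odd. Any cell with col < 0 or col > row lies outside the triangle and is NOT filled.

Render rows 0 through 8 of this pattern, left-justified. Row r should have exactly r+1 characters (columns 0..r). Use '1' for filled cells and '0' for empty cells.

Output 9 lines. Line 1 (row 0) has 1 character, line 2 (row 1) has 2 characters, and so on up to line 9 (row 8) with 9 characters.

r0=0: 1
r1=1: 11
r2=10: 101
r3=11: 1111
r4=100: 10001
r5=101: 110011
r6=110: 1010101
r7=111: 11111111
r8=1000: 100000001

Answer: 1
11
101
1111
10001
110011
1010101
11111111
100000001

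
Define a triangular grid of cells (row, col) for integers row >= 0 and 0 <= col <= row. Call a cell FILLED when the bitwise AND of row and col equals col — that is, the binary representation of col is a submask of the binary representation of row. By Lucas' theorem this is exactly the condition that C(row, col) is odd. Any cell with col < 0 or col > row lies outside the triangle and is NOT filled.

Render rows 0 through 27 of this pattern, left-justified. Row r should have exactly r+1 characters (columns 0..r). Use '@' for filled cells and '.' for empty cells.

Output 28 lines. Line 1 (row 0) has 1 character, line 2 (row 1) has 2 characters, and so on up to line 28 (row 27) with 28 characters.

Answer: @
@@
@.@
@@@@
@...@
@@..@@
@.@.@.@
@@@@@@@@
@.......@
@@......@@
@.@.....@.@
@@@@....@@@@
@...@...@...@
@@..@@..@@..@@
@.@.@.@.@.@.@.@
@@@@@@@@@@@@@@@@
@...............@
@@..............@@
@.@.............@.@
@@@@............@@@@
@...@...........@...@
@@..@@..........@@..@@
@.@.@.@.........@.@.@.@
@@@@@@@@........@@@@@@@@
@.......@.......@.......@
@@......@@......@@......@@
@.@.....@.@.....@.@.....@.@
@@@@....@@@@....@@@@....@@@@

Derivation:
r0=0: @
r1=1: @@
r2=10: @.@
r3=11: @@@@
r4=100: @...@
r5=101: @@..@@
r6=110: @.@.@.@
r7=111: @@@@@@@@
r8=1000: @.......@
r9=1001: @@......@@
r10=1010: @.@.....@.@
r11=1011: @@@@....@@@@
r12=1100: @...@...@...@
r13=1101: @@..@@..@@..@@
r14=1110: @.@.@.@.@.@.@.@
r15=1111: @@@@@@@@@@@@@@@@
r16=10000: @...............@
r17=10001: @@..............@@
r18=10010: @.@.............@.@
r19=10011: @@@@............@@@@
r20=10100: @...@...........@...@
r21=10101: @@..@@..........@@..@@
r22=10110: @.@.@.@.........@.@.@.@
r23=10111: @@@@@@@@........@@@@@@@@
r24=11000: @.......@.......@.......@
r25=11001: @@......@@......@@......@@
r26=11010: @.@.....@.@.....@.@.....@.@
r27=11011: @@@@....@@@@....@@@@....@@@@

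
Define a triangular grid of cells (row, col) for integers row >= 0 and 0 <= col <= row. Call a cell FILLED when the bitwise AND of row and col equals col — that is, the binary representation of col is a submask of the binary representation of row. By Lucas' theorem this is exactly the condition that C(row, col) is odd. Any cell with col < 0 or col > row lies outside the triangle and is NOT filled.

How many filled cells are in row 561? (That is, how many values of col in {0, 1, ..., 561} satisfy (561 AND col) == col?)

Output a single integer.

561 in binary = 1000110001
popcount(561) = number of 1-bits in 1000110001 = 4
A col c satisfies (561 AND c) == c iff every set bit of c is also set in 561; each of the 4 set bits of 561 can independently be on or off in c.
count = 2^4 = 16

Answer: 16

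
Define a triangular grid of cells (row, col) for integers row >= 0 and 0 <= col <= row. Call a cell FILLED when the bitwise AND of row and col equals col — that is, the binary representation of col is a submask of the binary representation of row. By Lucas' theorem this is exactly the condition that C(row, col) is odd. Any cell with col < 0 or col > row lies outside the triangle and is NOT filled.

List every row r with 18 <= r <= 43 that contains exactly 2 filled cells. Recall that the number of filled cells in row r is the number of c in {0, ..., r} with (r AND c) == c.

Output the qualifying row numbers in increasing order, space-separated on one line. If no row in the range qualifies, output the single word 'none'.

Row r has 2^popcount(r) filled cells, so we need popcount(r) = log2(2) = 1.
Scan r = 18..43 and keep those with exactly 1 one-bits:
r=18=10010 popcount=2 -> skip
r=19=10011 popcount=3 -> skip
r=20=10100 popcount=2 -> skip
r=21=10101 popcount=3 -> skip
r=22=10110 popcount=3 -> skip
r=23=10111 popcount=4 -> skip
r=24=11000 popcount=2 -> skip
r=25=11001 popcount=3 -> skip
r=26=11010 popcount=3 -> skip
r=27=11011 popcount=4 -> skip
r=28=11100 popcount=3 -> skip
r=29=11101 popcount=4 -> skip
r=30=11110 popcount=4 -> skip
r=31=11111 popcount=5 -> skip
r=32=100000 popcount=1 -> KEEP
r=33=100001 popcount=2 -> skip
r=34=100010 popcount=2 -> skip
r=35=100011 popcount=3 -> skip
r=36=100100 popcount=2 -> skip
r=37=100101 popcount=3 -> skip
r=38=100110 popcount=3 -> skip
r=39=100111 popcount=4 -> skip
r=40=101000 popcount=2 -> skip
r=41=101001 popcount=3 -> skip
r=42=101010 popcount=3 -> skip
r=43=101011 popcount=4 -> skip
Kept rows: 32

Answer: 32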